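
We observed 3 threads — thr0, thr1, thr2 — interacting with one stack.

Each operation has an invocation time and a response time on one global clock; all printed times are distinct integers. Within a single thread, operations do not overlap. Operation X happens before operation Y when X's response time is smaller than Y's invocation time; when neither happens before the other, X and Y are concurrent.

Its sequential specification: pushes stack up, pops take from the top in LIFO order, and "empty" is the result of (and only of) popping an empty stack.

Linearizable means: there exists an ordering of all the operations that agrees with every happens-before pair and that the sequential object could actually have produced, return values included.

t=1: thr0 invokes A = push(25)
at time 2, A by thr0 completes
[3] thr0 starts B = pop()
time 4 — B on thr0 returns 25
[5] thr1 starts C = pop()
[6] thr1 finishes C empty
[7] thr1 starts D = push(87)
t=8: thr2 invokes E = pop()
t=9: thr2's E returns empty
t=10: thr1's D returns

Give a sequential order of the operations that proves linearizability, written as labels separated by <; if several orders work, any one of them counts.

after step 1 (A push(25)): stack <25>
after step 2 (B pop() → 25): stack <>
after step 3 (C pop() → empty): stack <>
after step 4 (E pop() → empty): stack <>
after step 5 (D push(87)): stack <87>

A < B < C < E < D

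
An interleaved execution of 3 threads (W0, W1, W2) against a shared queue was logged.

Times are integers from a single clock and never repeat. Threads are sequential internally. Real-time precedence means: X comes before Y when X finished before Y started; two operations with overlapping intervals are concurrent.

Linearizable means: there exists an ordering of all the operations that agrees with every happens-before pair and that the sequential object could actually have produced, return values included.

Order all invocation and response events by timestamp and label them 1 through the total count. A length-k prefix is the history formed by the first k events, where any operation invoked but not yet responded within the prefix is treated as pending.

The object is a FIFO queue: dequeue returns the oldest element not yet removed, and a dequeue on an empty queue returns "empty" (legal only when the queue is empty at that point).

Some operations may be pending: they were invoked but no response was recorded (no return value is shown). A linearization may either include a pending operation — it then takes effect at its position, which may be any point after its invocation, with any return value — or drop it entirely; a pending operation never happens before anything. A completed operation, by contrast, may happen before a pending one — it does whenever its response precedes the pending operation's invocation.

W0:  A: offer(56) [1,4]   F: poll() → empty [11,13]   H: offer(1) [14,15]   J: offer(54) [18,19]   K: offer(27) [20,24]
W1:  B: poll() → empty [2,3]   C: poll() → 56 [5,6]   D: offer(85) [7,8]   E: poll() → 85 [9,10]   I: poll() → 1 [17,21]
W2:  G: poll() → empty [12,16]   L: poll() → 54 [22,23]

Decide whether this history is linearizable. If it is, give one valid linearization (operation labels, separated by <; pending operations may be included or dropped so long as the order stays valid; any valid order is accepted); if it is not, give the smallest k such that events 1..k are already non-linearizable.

linearizable — witness: B < A < C < D < E < F < G < H < I < J < K < L

step 1: B poll() → empty — queue <>
step 2: A offer(56) — queue <56>
step 3: C poll() → 56 — queue <>
step 4: D offer(85) — queue <85>
step 5: E poll() → 85 — queue <>
step 6: F poll() → empty — queue <>
step 7: G poll() → empty — queue <>
step 8: H offer(1) — queue <1>
step 9: I poll() → 1 — queue <>
step 10: J offer(54) — queue <54>
step 11: K offer(27) — queue <54,27>
step 12: L poll() → 54 — queue <27>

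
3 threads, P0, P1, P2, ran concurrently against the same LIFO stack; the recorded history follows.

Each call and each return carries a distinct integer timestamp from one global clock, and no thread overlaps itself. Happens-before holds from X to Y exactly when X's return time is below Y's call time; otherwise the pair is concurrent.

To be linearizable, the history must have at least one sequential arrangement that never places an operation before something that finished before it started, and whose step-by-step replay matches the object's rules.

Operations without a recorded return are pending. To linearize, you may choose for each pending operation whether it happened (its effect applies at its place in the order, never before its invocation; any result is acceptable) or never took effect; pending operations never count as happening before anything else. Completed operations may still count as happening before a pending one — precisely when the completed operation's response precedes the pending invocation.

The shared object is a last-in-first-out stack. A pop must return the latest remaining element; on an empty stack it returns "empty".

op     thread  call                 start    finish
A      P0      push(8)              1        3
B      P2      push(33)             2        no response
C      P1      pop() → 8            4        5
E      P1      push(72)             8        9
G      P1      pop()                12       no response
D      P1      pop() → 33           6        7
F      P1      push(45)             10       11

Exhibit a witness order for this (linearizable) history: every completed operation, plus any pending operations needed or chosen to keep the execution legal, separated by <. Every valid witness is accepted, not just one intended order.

A < C < B < D < E < F

1. A push(8), leaving stack <8>
2. C pop() → 8, leaving stack <>
3. B push(33) (pending, included), leaving stack <33>
4. D pop() → 33, leaving stack <>
5. E push(72), leaving stack <72>
6. F push(45), leaving stack <72,45>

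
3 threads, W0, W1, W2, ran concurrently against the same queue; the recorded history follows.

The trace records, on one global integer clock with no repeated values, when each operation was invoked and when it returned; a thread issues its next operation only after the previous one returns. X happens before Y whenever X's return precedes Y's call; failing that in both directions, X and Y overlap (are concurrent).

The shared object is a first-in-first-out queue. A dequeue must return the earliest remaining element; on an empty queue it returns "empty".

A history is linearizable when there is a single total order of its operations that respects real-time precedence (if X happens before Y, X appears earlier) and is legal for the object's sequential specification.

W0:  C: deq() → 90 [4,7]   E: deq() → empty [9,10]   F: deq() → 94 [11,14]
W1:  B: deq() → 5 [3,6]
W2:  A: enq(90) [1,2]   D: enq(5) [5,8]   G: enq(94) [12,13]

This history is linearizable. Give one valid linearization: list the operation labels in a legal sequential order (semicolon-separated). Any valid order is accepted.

A; C; D; B; E; G; F

1. A enq(90), leaving queue <90>
2. C deq() → 90, leaving queue <>
3. D enq(5), leaving queue <5>
4. B deq() → 5, leaving queue <>
5. E deq() → empty, leaving queue <>
6. G enq(94), leaving queue <94>
7. F deq() → 94, leaving queue <>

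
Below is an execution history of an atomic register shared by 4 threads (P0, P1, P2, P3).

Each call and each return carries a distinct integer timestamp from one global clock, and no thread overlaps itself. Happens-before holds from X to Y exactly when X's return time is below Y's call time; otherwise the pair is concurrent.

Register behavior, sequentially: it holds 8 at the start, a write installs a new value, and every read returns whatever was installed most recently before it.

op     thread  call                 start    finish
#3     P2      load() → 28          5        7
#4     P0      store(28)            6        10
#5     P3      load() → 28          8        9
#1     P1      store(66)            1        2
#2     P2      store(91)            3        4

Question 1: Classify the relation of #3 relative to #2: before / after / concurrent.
Answer: after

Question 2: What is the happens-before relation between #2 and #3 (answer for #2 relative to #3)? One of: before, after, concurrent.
Answer: before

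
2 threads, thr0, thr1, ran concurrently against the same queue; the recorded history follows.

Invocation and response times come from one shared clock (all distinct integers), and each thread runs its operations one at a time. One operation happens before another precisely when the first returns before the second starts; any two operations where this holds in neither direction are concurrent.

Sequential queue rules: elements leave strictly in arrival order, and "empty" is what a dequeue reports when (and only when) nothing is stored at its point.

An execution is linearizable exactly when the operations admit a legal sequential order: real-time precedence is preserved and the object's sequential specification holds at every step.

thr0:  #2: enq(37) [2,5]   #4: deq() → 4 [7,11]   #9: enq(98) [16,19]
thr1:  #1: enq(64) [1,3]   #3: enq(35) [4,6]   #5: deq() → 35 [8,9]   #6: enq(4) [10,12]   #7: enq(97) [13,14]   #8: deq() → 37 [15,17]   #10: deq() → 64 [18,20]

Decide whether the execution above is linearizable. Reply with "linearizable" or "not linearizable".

not linearizable

cut after 10 events: linearizable; cut after 11 events (#4 responds, time 11): not linearizable
5 completed operations, 6 real-time-consistent orders — every queue replay fails
including or dropping the 1 pending operation (#6) in any combination fails
one such order, #1, #2, #3, #4, #5 (pending dropped), breaks at step 4 where #4 deq() → 4 is illegal
one such order, #1, #2, #3, #5, #4 (pending dropped), breaks at step 4 where #5 deq() → 35 is illegal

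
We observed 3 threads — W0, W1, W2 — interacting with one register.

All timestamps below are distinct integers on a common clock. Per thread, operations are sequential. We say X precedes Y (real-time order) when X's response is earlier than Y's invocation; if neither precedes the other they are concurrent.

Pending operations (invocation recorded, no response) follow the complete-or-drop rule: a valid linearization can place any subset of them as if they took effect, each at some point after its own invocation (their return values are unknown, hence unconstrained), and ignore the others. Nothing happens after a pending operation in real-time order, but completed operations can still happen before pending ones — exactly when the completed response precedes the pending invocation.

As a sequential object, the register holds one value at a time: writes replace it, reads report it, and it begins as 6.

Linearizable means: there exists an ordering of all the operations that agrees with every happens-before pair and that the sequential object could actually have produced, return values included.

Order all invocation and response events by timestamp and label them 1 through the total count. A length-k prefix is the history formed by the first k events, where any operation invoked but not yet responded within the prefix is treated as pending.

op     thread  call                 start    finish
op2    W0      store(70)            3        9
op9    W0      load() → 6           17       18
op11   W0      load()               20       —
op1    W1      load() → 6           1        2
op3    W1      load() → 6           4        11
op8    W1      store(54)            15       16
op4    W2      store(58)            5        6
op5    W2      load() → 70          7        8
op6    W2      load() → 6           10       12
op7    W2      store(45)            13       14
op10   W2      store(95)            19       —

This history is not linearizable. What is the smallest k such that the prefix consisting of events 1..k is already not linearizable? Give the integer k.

a valid linearization of events 1..11 exists, for instance op1, op3, op4, op2, op5:
step 1: op1 load() → 6 — value 6
step 2: op3 load() → 6 — value 6
step 3: op4 store(58) — value 58
step 4: op2 store(70) — value 70
step 5: op5 load() → 70 — value 70
adding event 12 (op6 responds at 12) leaves no legal real-time order
one such order, op1, op2, op3, op4, op5, op6, breaks at step 3 where op3 load() → 6 is illegal
one such order, op1, op2, op4, op3, op5, op6, breaks at step 4 where op3 load() → 6 is illegal

12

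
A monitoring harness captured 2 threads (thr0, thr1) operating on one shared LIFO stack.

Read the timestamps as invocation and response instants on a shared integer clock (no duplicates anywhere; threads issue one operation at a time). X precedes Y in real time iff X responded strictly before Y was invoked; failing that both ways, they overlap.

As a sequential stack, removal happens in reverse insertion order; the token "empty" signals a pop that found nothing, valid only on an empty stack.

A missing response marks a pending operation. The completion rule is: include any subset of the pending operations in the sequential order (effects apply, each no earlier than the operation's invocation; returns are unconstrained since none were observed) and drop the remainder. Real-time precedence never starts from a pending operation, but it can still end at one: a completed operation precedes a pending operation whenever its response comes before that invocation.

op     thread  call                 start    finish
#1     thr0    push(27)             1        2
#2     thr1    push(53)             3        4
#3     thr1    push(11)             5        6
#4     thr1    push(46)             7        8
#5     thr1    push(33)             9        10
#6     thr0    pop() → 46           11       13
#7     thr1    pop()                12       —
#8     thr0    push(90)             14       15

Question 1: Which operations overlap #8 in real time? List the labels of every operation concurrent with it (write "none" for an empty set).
#8 spans [14,15]; an op avoiding the whole window 14..15 is ordered, any other is concurrent
#1 [1,2]: before
#2 [3,4]: before
#3 [5,6]: before
#4 [7,8]: before
#5 [9,10]: before
#6 [11,13]: before
#7 [12,…): concurrent

#7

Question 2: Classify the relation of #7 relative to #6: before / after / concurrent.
#7 spans [12,…), #6 spans [11,13]
the intervals overlap in both directions

concurrent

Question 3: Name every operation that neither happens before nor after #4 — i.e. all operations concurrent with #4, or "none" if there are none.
#4 runs from 7 to 8; window-overlapping ops are concurrent
#1 [1,2]: before
#2 [3,4]: before
#3 [5,6]: before
#5 [9,10]: after
#6 [11,13]: after
#7 [12,…): after
#8 [14,15]: after

none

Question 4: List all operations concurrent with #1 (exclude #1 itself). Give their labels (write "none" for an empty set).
#1 spans [1,2]: anything still running between times 1 and 2 counts as concurrent
#2 [3,4]: after
#3 [5,6]: after
#4 [7,8]: after
#5 [9,10]: after
#6 [11,13]: after
#7 [12,…): after
#8 [14,15]: after

none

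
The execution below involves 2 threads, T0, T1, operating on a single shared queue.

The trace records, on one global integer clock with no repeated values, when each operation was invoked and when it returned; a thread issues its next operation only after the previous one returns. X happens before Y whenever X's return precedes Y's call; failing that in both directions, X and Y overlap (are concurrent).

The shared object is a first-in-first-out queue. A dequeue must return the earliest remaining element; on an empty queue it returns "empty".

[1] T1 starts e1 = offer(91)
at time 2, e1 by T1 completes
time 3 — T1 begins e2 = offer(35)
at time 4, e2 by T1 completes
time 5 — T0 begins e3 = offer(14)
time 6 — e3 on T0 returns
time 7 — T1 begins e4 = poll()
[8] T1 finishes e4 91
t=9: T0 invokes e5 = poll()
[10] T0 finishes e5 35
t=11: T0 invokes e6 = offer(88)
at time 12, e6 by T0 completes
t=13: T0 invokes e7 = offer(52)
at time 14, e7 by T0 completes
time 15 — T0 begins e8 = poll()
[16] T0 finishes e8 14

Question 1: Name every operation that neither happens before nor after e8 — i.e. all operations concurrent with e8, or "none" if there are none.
Answer: none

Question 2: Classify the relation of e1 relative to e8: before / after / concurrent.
Answer: before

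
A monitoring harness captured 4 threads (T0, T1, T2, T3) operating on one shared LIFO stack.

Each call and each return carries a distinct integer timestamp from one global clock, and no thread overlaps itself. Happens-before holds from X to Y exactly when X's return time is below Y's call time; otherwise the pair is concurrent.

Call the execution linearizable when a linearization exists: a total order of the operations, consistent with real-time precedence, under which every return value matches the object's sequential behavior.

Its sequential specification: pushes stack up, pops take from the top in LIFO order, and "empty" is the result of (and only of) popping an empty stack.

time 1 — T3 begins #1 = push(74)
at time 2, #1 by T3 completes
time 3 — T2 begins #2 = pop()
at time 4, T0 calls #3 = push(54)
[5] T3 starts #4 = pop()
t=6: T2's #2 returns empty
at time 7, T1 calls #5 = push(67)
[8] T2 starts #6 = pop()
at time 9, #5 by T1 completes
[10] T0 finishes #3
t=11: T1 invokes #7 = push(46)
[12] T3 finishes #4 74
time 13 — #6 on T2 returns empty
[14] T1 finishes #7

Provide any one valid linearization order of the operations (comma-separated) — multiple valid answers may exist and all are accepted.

#1, #4, #2, #6, #3, #5, #7

step 1: #1 push(74) — stack <74>
step 2: #4 pop() → 74 — stack <>
step 3: #2 pop() → empty — stack <>
step 4: #6 pop() → empty — stack <>
step 5: #3 push(54) — stack <54>
step 6: #5 push(67) — stack <54,67>
step 7: #7 push(46) — stack <54,67,46>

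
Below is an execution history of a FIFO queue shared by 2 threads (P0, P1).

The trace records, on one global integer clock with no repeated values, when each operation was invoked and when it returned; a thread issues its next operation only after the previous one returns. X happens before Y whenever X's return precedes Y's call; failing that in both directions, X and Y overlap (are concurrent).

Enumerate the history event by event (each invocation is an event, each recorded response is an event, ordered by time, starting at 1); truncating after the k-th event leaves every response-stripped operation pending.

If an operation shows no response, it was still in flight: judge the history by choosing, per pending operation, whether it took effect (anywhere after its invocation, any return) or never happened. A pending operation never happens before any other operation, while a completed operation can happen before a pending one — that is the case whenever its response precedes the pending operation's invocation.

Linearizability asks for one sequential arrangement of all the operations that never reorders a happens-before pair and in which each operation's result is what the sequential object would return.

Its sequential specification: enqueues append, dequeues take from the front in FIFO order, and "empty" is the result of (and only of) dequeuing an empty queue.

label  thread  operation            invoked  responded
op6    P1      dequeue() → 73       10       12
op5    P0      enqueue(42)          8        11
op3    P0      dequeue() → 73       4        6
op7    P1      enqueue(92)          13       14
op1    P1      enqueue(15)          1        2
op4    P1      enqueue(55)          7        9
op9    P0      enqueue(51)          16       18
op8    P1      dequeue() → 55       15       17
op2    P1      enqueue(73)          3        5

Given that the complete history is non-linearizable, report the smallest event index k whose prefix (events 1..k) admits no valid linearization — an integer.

events 1..5 are linearizable, e.g. via op1, op2:
1. op1 enqueue(15), leaving queue <15>
2. op2 enqueue(73), leaving queue <15,73>
include event 6 — op3 responding at 6 — and every candidate order breaks
for example op1, op2, op3 fails at step 3: op3 dequeue() → 73 is not legal there
for example op1, op3, op2 fails at step 2: op3 dequeue() → 73 is not legal there

6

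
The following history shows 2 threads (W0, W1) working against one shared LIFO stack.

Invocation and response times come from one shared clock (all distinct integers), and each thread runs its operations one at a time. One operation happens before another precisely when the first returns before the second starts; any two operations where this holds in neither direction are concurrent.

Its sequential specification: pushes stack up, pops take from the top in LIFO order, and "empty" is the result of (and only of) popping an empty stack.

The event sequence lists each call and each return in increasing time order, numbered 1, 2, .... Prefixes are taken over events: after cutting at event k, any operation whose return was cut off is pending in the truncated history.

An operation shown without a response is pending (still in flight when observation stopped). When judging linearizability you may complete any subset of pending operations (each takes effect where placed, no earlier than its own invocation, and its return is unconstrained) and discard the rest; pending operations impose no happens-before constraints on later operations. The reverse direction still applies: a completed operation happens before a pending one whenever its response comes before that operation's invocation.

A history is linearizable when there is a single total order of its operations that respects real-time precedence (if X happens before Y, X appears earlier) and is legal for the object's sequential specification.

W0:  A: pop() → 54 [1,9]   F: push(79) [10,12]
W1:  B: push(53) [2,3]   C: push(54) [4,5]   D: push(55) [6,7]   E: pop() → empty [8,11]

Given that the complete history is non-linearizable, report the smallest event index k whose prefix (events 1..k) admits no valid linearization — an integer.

events 1..10 are linearizable; a witness order is B, C, A, D:
after step 1 (B push(53)): stack <53>
after step 2 (C push(54)): stack <53,54>
after step 3 (A pop() → 54): stack <53>
after step 4 (D push(55)): stack <53,55>
with event 11 included (E responding at time 11), all real-time-consistent orders fail
no escape via the 1 pending operation (F): every completion choice fails
for example A, B, C, D, E (pending dropped) fails at step 1: A pop() → 54 is not legal there
for example B, A, C, D, E (pending dropped) fails at step 2: A pop() → 54 is not legal there

11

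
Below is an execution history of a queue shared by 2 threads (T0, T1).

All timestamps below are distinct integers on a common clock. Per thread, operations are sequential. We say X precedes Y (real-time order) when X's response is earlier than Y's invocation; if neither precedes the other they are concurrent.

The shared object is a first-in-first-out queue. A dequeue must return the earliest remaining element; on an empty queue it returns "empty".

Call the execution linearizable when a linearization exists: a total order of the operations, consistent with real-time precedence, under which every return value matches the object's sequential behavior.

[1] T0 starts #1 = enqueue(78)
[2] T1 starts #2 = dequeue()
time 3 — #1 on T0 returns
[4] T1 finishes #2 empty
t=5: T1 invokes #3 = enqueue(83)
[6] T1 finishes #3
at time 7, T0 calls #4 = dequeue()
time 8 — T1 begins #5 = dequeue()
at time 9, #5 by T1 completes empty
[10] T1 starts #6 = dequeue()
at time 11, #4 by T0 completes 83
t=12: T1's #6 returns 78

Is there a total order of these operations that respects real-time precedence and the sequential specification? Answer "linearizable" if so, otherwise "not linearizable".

not linearizable

events 1..8 are fine; event 9 — the response of #5 at time 9 — makes the prefix non-linearizable
2 orders of the 4 completed queue ops respect real time; none is legal
including or dropping the 1 pending operation (#4) in any combination fails
one such order, #1, #2, #3, #5 (pending dropped), breaks at step 2 where #2 dequeue() → empty is illegal
one such order, #2, #1, #3, #5 (pending dropped), breaks at step 4 where #5 dequeue() → empty is illegal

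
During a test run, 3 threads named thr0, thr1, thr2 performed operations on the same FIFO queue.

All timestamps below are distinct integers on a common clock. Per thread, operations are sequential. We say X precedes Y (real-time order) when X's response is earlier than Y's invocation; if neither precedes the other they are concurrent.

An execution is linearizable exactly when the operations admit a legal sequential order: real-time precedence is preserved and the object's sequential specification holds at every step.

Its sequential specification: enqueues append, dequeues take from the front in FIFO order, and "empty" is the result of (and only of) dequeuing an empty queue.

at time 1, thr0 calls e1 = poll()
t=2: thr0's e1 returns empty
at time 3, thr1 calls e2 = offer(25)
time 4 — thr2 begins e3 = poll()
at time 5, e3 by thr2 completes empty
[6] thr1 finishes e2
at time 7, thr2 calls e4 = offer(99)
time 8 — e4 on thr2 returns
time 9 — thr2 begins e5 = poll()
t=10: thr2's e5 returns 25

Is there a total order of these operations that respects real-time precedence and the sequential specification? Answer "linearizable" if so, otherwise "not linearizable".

one valid linearization: e1, e3, e2, e4, e5
step 1: e1 poll() → empty — queue <>
step 2: e3 poll() → empty — queue <>
step 3: e2 offer(25) — queue <25>
step 4: e4 offer(99) — queue <25,99>
step 5: e5 poll() → 25 — queue <99>

linearizable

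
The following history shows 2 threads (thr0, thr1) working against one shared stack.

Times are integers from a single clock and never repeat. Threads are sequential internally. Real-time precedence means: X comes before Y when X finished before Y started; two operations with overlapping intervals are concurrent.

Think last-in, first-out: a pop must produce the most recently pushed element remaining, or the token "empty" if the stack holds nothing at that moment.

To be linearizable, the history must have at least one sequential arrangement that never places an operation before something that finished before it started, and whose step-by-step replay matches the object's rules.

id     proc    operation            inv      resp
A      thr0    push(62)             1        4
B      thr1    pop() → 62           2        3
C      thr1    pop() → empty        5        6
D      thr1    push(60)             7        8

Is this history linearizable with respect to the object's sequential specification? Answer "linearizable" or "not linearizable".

witness order: A, B, C, D
after step 1 (A push(62)): stack <62>
after step 2 (B pop() → 62): stack <>
after step 3 (C pop() → empty): stack <>
after step 4 (D push(60)): stack <60>

linearizable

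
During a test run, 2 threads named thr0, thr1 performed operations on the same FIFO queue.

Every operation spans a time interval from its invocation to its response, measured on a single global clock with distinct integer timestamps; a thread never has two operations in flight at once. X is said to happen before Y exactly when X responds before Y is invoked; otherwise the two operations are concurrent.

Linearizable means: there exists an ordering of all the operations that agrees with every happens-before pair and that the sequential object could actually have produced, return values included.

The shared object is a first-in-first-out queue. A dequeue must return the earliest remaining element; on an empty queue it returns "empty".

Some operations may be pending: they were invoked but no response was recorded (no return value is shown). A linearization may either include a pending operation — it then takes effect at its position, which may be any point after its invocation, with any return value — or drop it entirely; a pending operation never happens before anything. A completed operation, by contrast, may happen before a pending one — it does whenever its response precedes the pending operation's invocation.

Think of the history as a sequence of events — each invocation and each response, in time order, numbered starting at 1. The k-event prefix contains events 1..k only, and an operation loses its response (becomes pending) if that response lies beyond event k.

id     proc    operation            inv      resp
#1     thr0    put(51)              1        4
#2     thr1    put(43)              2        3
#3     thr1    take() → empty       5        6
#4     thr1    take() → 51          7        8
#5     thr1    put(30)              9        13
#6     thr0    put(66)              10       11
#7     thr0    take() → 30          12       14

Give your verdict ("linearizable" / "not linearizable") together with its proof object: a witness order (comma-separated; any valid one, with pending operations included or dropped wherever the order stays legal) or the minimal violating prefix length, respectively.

not linearizable — minimal violating prefix: 6 events

prefix check: 1..5 passes, 1..6 fails once #3's time-6 response joins
all 2 real-time-respecting orders fail — 3 completed FIFO queue operations, no legal replay
for example #1, #2, #3 fails at step 3: #3 take() → empty is not legal there
for example #2, #1, #3 fails at step 3: #3 take() → empty is not legal there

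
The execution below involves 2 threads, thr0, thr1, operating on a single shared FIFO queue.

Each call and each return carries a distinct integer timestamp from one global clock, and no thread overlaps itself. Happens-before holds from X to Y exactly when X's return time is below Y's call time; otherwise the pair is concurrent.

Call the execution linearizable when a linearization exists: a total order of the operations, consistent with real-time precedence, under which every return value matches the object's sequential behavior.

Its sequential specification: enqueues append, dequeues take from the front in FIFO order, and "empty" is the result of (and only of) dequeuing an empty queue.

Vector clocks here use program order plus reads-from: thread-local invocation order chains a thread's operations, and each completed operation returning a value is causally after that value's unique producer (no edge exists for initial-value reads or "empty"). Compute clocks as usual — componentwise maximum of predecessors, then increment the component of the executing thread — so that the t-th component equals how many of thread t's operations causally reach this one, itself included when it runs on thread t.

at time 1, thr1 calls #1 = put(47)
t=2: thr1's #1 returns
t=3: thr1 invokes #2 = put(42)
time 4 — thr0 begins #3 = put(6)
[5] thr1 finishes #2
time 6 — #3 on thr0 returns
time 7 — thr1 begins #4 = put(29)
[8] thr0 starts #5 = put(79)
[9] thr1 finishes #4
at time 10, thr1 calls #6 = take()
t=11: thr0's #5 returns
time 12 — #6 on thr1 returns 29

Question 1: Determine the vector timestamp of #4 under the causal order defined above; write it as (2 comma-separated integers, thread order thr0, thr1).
no predecessors for #1 (invoked 1): thr1 increments from zero → (0, 1)
no predecessors for #3 (invoked 4): thr0 increments from zero → (1, 0)
from VC(#1)=(0, 1), #2 (invoked 3) maxes components and bumps thr1 → (0, 2)
from VC(#3)=(1, 0), #5 (invoked 8) maxes components and bumps thr0 → (2, 0)
from VC(#2)=(0, 2), #4 (invoked 7) maxes components and bumps thr1 → (0, 3)
from VC(#4)=(0, 3), #6 (invoked 10) maxes components and bumps thr1 → (0, 4)
target: VC(#4) = (0, 3)

(0, 3)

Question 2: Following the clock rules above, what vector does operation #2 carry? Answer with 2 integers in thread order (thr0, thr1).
#1 (invocation 1): nothing precedes it; thr1's component alone gives (0, 1)
#3 (invocation 4): nothing precedes it; thr0's component alone gives (1, 0)
#2, invoked 3, takes VC(#1)=(0, 1) under max, adds 1 for thr1 → (0, 2)
#5, invoked 8, takes VC(#3)=(1, 0) under max, adds 1 for thr0 → (2, 0)
#4, invoked 7, takes VC(#2)=(0, 2) under max, adds 1 for thr1 → (0, 3)
#6, invoked 10, takes VC(#4)=(0, 3) under max, adds 1 for thr1 → (0, 4)
target: VC(#2) = (0, 2)

(0, 2)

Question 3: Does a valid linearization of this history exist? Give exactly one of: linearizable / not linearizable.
events 1..11 are fine; event 12 — the response of #6 at time 12 — makes the prefix non-linearizable
the 6 completed operations admit 6 real-time orders; each fails the FIFO queue replay
e.g. #1, #2, #3, #4, #5, #6: illegal at step 6, since #6 take() → 29 cannot apply there
e.g. #1, #2, #3, #4, #6, #5: illegal at step 5, since #6 take() → 29 cannot apply there

not linearizable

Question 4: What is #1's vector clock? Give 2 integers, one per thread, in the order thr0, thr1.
VC(#1, invoked at 1): no causal predecessors; +1 on thr1 → (0, 1)
VC(#3, invoked at 4): no causal predecessors; +1 on thr0 → (1, 0)
merge at #2 (invoked 3): VC(#1)=(0, 1), own-thread bump on thr1 → (0, 2)
merge at #5 (invoked 8): VC(#3)=(1, 0), own-thread bump on thr0 → (2, 0)
merge at #4 (invoked 7): VC(#2)=(0, 2), own-thread bump on thr1 → (0, 3)
merge at #6 (invoked 10): VC(#4)=(0, 3), own-thread bump on thr1 → (0, 4)
target: VC(#1) = (0, 1)

(0, 1)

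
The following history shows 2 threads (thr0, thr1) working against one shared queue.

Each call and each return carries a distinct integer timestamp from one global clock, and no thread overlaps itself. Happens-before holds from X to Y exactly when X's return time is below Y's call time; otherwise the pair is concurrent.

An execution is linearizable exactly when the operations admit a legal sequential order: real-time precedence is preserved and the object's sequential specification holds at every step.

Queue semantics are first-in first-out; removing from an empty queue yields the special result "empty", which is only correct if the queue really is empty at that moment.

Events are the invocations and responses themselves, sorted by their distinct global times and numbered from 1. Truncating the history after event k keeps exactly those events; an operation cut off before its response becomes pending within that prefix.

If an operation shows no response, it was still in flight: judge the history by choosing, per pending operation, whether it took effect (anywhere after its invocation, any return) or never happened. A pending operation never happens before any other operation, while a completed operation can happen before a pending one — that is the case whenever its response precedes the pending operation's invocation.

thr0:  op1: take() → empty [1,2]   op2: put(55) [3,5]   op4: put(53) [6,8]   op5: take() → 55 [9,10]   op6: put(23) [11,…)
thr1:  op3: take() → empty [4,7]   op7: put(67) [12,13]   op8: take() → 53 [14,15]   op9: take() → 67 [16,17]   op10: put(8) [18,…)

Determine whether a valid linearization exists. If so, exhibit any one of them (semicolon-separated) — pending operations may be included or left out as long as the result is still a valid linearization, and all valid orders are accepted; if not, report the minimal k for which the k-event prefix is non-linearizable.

linearizable — witness: op1; op3; op2; op4; op5; op7; op6; op8; op9

after step 1 (op1 take() → empty): queue <>
after step 2 (op3 take() → empty): queue <>
after step 3 (op2 put(55)): queue <55>
after step 4 (op4 put(53)): queue <55,53>
after step 5 (op5 take() → 55): queue <53>
after step 6 (op7 put(67)): queue <53,67>
after step 7 (op6 put(23) (pending, included)): queue <53,67,23>
after step 8 (op8 take() → 53): queue <67,23>
after step 9 (op9 take() → 67): queue <23>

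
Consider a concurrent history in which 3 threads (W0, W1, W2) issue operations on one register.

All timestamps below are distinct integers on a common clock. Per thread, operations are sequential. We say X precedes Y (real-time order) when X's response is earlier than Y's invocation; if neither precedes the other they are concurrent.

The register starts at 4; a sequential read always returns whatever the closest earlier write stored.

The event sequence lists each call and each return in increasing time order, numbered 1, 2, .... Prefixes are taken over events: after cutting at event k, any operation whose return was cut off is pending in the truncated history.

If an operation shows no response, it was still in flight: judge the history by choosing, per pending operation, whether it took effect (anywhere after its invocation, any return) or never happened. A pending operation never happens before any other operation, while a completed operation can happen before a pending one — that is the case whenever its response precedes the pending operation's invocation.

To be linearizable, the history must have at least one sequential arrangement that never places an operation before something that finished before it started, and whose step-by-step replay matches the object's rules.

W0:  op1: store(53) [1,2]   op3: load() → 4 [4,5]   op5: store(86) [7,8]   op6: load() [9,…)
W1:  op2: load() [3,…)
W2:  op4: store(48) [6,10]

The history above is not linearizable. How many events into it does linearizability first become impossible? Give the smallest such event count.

5

events 1..4 are still linearizable — one witness is op1:
after step 1 (op1 store(53)): value 53
at event 5 (op3's time-5 response) nothing linearizes any more
every completion of the 1 pending operation (op2) was checked; none linearizes
for example op1, op3 (pending dropped) fails at step 2: op3 load() → 4 is not legal there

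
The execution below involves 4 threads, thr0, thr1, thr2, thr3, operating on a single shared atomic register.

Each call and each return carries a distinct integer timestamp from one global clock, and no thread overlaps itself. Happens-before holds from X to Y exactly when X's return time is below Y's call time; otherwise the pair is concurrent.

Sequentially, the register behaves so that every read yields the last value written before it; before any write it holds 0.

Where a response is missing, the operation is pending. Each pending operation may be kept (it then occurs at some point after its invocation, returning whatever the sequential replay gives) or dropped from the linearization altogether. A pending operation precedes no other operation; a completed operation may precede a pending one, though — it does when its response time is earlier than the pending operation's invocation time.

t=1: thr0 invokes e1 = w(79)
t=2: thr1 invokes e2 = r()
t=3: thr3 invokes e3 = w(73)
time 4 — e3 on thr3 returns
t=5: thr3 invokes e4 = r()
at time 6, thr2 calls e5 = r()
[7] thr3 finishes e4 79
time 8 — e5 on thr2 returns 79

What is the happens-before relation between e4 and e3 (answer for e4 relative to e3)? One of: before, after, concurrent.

e4 spans [5,7], e3 spans [3,4]
resp(e3)=4 < inv(e4)=5

after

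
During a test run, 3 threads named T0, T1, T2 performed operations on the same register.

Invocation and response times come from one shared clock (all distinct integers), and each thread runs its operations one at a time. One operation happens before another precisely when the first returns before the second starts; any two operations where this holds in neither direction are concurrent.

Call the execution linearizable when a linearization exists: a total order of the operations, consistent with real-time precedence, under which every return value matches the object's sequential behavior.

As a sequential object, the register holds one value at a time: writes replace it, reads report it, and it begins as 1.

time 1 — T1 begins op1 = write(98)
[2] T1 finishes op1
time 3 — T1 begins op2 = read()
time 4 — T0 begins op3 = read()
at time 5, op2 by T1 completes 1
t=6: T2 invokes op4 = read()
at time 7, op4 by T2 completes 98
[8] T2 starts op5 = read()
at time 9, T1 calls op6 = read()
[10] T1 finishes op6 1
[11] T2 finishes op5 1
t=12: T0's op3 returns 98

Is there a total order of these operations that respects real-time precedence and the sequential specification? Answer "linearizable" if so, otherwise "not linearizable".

not linearizable

already the first 5 events (up to op2's response at time 5) admit no linearization; the first 4 still do
one real-time candidate order over the 2 completed operations — the register replay rejects it
including or dropping the 1 pending operation (op3) in any combination fails
take op1, op2 (pending dropped): step 2 already fails, because op2 read() → 1 cannot occur there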